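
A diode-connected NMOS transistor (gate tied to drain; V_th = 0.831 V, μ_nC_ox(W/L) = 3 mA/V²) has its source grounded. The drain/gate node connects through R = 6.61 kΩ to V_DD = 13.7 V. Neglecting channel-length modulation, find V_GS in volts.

V_GS = 1.92 V

With gate tied to drain, V_GS = V_DS ≥ V_GS − V_th, so the device is in saturation.
KCL at the drain: ½ k_n (V_GS − V_th)² = (V_DD − V_GS)/R.
Let x = V_GS − 0.831. Then 9.92 x² + x − 12.87 = 0, giving x = 1.09 V (positive root), so V_GS = 1.92 V.
I_D = (V_DD − V_GS)/R = (13.7 − 1.92) / 6.61 = 1.78 mA.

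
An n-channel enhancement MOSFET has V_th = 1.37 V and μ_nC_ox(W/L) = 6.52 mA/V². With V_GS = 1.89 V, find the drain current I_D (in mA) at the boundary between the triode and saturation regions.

At the boundary V_DS = V_ov = V_GS − V_th = 1.89 − 1.37 = 0.52 V.
I_D = ½ k_n V_ov² = 0.5 × 6.52 × 0.52² = 0.882 mA.

I_D = 0.882 mA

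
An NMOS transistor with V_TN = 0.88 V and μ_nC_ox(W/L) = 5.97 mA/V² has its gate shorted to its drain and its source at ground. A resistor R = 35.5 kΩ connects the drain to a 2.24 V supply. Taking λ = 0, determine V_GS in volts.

V_GS = 0.989 V

With gate tied to drain, V_GS = V_DS ≥ V_GS − V_TN, so the device is in saturation.
KCL at the drain: ½ k_n (V_GS − V_TN)² = (V_DD − V_GS)/R.
Let x = V_GS − 0.88. Then 106 x² + x − 1.36 = 0, giving x = 0.109 V (positive root), so V_GS = 0.989 V.
I_D = (V_DD − V_GS)/R = (2.24 − 0.989) / 35.5 = 0.0352 mA.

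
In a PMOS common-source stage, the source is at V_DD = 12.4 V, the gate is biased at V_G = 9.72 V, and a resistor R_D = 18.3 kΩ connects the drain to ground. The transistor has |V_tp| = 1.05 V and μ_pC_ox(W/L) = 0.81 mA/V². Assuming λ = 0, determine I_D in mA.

V_SG = V_DD − V_G = 12.4 − 9.72 = 2.68 V, so V_ov = 2.68 − 1.05 = 1.63 V.
Assume saturation: I_D = ½ k_p V_ov² = 0.5 × 0.81 × 1.63² = 1.08 mA, giving V_SD = V_DD − I_D R_D = 12.4 − 1.08 × 18.3 = -7.29 V.
But -7.29 V < V_ov = 1.63 V, so the device is actually in triode.
In triode I_D = k_p[V_ov V_SD − ½ V_SD²] and I_D = (V_DD − V_SD)/R_D. Equating: 7.41 V_SD² − 25.16 V_SD + 12.4 = 0, giving V_SD = 0.598 V (the root below V_ov).
I_D = (12.4 − 0.598) / 18.3 = 0.645 mA.

I_D = 0.645 mA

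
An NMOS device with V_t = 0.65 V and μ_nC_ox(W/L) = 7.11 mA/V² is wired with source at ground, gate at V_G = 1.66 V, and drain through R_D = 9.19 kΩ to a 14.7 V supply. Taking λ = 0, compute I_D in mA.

I_D = 1.57 mA

V_GS = V_G = 1.66 V, so V_ov = 1.66 − 0.65 = 1.01 V.
Assume saturation: I_D = ½ k_n V_ov² = 0.5 × 7.11 × 1.01² = 3.63 mA, giving V_DS = V_DD − I_D R_D = 14.7 − 3.63 × 9.19 = -18.6 V.
But -18.6 V < V_ov = 1.01 V, so the device is actually in triode.
In triode I_D = k_n[V_ov V_DS − ½ V_DS²] and I_D = (V_DD − V_DS)/R_D. Equating: 32.7 V_DS² − 66.99 V_DS + 14.7 = 0, giving V_DS = 0.25 V (the root below V_ov).
I_D = (14.7 − 0.25) / 9.19 = 1.57 mA.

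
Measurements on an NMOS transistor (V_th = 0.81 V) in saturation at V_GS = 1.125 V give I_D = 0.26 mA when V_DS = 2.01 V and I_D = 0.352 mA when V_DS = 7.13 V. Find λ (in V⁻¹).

With V_GS fixed, I_D ∝ (1 + λ V_DS) in saturation, so I_D2/I_D1 = (1 + λ V_DS2)/(1 + λ V_DS1).
0.352/0.26 = 1.354 = (1 + 7.13 λ)/(1 + 2.01 λ).
Solving: λ (I_D1 V_DS2 − I_D2 V_DS1) = I_D2 − I_D1, so λ = (0.352 − 0.26) / (0.26 × 7.13 − 0.352 × 2.01) = 0.092 / 1.15 = 0.0803 V⁻¹.

λ = 0.0803 V⁻¹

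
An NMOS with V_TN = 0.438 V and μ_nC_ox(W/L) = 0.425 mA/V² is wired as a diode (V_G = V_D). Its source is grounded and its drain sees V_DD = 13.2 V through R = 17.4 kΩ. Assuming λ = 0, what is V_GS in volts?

V_GS = 2.17 V

With gate tied to drain, V_GS = V_DS ≥ V_GS − V_TN, so the device is in saturation.
KCL at the drain: ½ k_n (V_GS − V_TN)² = (V_DD − V_GS)/R.
Let x = V_GS − 0.438. Then 3.7 x² + x − 12.76 = 0, giving x = 1.73 V (positive root), so V_GS = 2.17 V.
I_D = (V_DD − V_GS)/R = (13.2 − 2.17) / 17.4 = 0.634 mA.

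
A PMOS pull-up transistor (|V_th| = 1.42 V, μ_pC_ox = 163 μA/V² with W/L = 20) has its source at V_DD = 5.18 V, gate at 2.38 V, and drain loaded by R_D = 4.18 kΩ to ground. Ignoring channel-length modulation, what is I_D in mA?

V_SG = V_DD − V_G = 5.18 − 2.38 = 2.8 V, so V_ov = 2.8 − 1.42 = 1.38 V.
k_p = μ_pC_ox · (W/L) = 3.26 mA/V².
Assume saturation: I_D = ½ k_p V_ov² = 0.5 × 3.26 × 1.38² = 3.1 mA, giving V_SD = V_DD − I_D R_D = 5.18 − 3.1 × 4.18 = -7.8 V.
But -7.8 V < V_ov = 1.38 V, so the device is actually in triode.
In triode I_D = k_p[V_ov V_SD − ½ V_SD²] and I_D = (V_DD − V_SD)/R_D. Equating: 6.81 V_SD² − 19.8 V_SD + 5.18 = 0, giving V_SD = 0.291 V (the root below V_ov).
I_D = (5.18 − 0.291) / 4.18 = 1.17 mA.

I_D = 1.17 mA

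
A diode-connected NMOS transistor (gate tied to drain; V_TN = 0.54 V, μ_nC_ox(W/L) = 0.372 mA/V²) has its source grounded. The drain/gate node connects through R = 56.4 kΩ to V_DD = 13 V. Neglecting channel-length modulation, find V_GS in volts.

With gate tied to drain, V_GS = V_DS ≥ V_GS − V_TN, so the device is in saturation.
KCL at the drain: ½ k_n (V_GS − V_TN)² = (V_DD − V_GS)/R.
Let x = V_GS − 0.54. Then 10.5 x² + x − 12.46 = 0, giving x = 1.04 V (positive root), so V_GS = 1.58 V.
I_D = (V_DD − V_GS)/R = (13 − 1.58) / 56.4 = 0.202 mA.

V_GS = 1.58 V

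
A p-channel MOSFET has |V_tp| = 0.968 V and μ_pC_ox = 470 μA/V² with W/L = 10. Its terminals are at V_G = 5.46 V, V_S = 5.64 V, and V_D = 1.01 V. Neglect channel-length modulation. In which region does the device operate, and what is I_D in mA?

Cutoff; I_D = 0 mA

V_SG = V_S − V_G = 5.64 − 5.46 = 0.18 V; V_SD = V_S − V_D = 5.64 − 1.01 = 4.63 V.
V_SG = 0.18 V < |V_tp| = 0.968 V, so the transistor is in cutoff.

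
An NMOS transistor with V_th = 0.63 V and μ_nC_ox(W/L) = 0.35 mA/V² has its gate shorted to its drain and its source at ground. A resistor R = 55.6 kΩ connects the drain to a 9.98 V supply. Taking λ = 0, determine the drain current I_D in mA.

I_D = 0.151 mA

With gate tied to drain, V_GS = V_DS ≥ V_GS − V_th, so the device is in saturation.
KCL at the drain: ½ k_n (V_GS − V_th)² = (V_DD − V_GS)/R.
Let x = V_GS − 0.63. Then 9.73 x² + x − 9.35 = 0, giving x = 0.93 V (positive root), so V_GS = 1.56 V.
I_D = (V_DD − V_GS)/R = (9.98 − 1.56) / 55.6 = 0.151 mA.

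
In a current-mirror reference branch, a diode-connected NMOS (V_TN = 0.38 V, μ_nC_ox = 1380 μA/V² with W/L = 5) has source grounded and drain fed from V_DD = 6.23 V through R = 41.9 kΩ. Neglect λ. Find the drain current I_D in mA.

With gate tied to drain, V_GS = V_DS ≥ V_GS − V_TN, so the device is in saturation.
k_n = μ_nC_ox · (W/L) = 6.9 mA/V².
KCL at the drain: ½ k_n (V_GS − V_TN)² = (V_DD − V_GS)/R.
Let x = V_GS − 0.38. Then 145 x² + x − 5.85 = 0, giving x = 0.198 V (positive root), so V_GS = 0.578 V.
I_D = (V_DD − V_GS)/R = (6.23 − 0.578) / 41.9 = 0.135 mA.

I_D = 0.135 mA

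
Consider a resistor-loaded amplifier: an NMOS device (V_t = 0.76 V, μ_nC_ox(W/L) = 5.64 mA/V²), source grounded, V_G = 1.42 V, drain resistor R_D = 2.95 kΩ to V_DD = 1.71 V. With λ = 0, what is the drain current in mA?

I_D = 0.525 mA

V_GS = V_G = 1.42 V, so V_ov = 1.42 − 0.76 = 0.66 V.
Assume saturation: I_D = ½ k_n V_ov² = 0.5 × 5.64 × 0.66² = 1.23 mA, giving V_DS = V_DD − I_D R_D = 1.71 − 1.23 × 2.95 = -1.91 V.
But -1.91 V < V_ov = 0.66 V, so the device is actually in triode.
In triode I_D = k_n[V_ov V_DS − ½ V_DS²] and I_D = (V_DD − V_DS)/R_D. Equating: 8.32 V_DS² − 11.98 V_DS + 1.71 = 0, giving V_DS = 0.161 V (the root below V_ov).
I_D = (1.71 − 0.161) / 2.95 = 0.525 mA.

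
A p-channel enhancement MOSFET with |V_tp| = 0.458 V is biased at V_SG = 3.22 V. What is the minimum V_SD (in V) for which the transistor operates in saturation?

The boundary between triode and saturation is V_SD = V_SG − |V_tp| = V_ov.
V_ov = 3.22 − 0.458 = 2.76 V.

V_SD,sat = 2.76 V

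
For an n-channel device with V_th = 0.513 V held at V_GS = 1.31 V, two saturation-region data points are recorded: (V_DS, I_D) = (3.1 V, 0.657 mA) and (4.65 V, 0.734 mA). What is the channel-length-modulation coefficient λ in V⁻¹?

λ = 0.0988 V⁻¹

With V_GS fixed, I_D ∝ (1 + λ V_DS) in saturation, so I_D2/I_D1 = (1 + λ V_DS2)/(1 + λ V_DS1).
0.734/0.657 = 1.117 = (1 + 4.65 λ)/(1 + 3.1 λ).
Solving: λ (I_D1 V_DS2 − I_D2 V_DS1) = I_D2 − I_D1, so λ = (0.734 − 0.657) / (0.657 × 4.65 − 0.734 × 3.1) = 0.077 / 0.78 = 0.0988 V⁻¹.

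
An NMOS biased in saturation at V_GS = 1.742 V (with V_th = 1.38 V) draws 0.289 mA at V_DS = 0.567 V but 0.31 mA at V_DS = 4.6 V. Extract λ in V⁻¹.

With V_GS fixed, I_D ∝ (1 + λ V_DS) in saturation, so I_D2/I_D1 = (1 + λ V_DS2)/(1 + λ V_DS1).
0.31/0.289 = 1.073 = (1 + 4.6 λ)/(1 + 0.567 λ).
Solving: λ (I_D1 V_DS2 − I_D2 V_DS1) = I_D2 − I_D1, so λ = (0.31 − 0.289) / (0.289 × 4.6 − 0.31 × 0.567) = 0.021 / 1.15 = 0.0182 V⁻¹.

λ = 0.0182 V⁻¹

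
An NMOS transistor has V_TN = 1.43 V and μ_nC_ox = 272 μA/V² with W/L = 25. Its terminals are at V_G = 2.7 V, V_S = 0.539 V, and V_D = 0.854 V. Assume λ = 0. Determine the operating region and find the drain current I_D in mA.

V_GS = V_G − V_S = 2.7 − 0.539 = 2.16 V; V_DS = V_D − V_S = 0.854 − 0.539 = 0.315 V.
k_n = μ_nC_ox · (W/L) = 6.8 mA/V².
V_ov = V_GS − V_TN = 2.16 − 1.43 = 0.731 V.
Since V_DS = 0.315 V < V_ov = 0.731 V, the device is in the triode region.
I_D = k_n [V_ov · V_DS − ½ V_DS²] = 6.8 × [0.731 × 0.315 − 0.5 × 0.315²] = 1.23 mA.

Triode; I_D = 1.23 mA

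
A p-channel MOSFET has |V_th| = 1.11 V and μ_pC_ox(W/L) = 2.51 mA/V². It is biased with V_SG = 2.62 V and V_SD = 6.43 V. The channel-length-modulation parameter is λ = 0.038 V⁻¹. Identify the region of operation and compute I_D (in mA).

Saturation; I_D = 3.56 mA

V_ov = V_SG − |V_th| = 2.62 − 1.11 = 1.51 V.
Since V_SD = 6.43 V ≥ V_ov = 1.51 V, the device is in saturation.
I_D = ½ k_p V_ov² (1 + λ V_SD) = 0.5 × 2.51 × 1.51² × (1 + 0.038 × 6.43) = 3.56 mA.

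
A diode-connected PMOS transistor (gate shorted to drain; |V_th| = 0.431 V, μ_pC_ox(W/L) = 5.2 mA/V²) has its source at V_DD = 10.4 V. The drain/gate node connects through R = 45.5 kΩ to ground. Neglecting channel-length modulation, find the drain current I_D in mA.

With gate tied to drain, V_SG = V_SD ≥ V_SG − |V_th|, so the device is in saturation.
KCL at the drain: ½ k_p (V_SG − |V_th|)² = (V_DD − V_SG)/R.
Let x = V_SG − 0.431. Then 118 x² + x − 9.969 = 0, giving x = 0.286 V (positive root), so V_SG = 0.717 V.
I_D = (V_DD − V_SG)/R = (10.4 − 0.717) / 45.5 = 0.213 mA.

I_D = 0.213 mA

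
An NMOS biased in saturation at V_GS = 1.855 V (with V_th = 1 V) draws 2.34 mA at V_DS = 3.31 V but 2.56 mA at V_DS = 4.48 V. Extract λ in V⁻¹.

With V_GS fixed, I_D ∝ (1 + λ V_DS) in saturation, so I_D2/I_D1 = (1 + λ V_DS2)/(1 + λ V_DS1).
2.56/2.34 = 1.094 = (1 + 4.48 λ)/(1 + 3.31 λ).
Solving: λ (I_D1 V_DS2 − I_D2 V_DS1) = I_D2 − I_D1, so λ = (2.56 − 2.34) / (2.34 × 4.48 − 2.56 × 3.31) = 0.22 / 2.01 = 0.109 V⁻¹.

λ = 0.109 V⁻¹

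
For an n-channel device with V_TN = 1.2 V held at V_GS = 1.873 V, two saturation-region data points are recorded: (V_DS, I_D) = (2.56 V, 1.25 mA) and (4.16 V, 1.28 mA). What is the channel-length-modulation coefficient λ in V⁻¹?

λ = 0.0156 V⁻¹

With V_GS fixed, I_D ∝ (1 + λ V_DS) in saturation, so I_D2/I_D1 = (1 + λ V_DS2)/(1 + λ V_DS1).
1.28/1.25 = 1.024 = (1 + 4.16 λ)/(1 + 2.56 λ).
Solving: λ (I_D1 V_DS2 − I_D2 V_DS1) = I_D2 − I_D1, so λ = (1.28 − 1.25) / (1.25 × 4.16 − 1.28 × 2.56) = 0.03 / 1.92 = 0.0156 V⁻¹.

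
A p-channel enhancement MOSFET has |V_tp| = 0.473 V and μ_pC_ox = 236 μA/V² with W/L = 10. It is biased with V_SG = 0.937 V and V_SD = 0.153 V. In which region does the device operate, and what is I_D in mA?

k_p = μ_pC_ox · (W/L) = 2.36 mA/V².
V_ov = V_SG − |V_tp| = 0.937 − 0.473 = 0.464 V.
Since V_SD = 0.153 V < V_ov = 0.464 V, the device is in the triode region.
I_D = k_p [V_ov · V_SD − ½ V_SD²] = 2.36 × [0.464 × 0.153 − 0.5 × 0.153²] = 0.14 mA.

Triode; I_D = 0.140 mA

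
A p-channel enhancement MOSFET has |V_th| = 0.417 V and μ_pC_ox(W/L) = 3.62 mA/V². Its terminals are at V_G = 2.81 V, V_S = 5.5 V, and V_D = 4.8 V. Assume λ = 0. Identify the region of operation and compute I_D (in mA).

Triode; I_D = 4.87 mA

V_SG = V_S − V_G = 5.5 − 2.81 = 2.69 V; V_SD = V_S − V_D = 5.5 − 4.8 = 0.7 V.
V_ov = V_SG − |V_th| = 2.69 − 0.417 = 2.27 V.
Since V_SD = 0.7 V < V_ov = 2.27 V, the device is in the triode region.
I_D = k_p [V_ov · V_SD − ½ V_SD²] = 3.62 × [2.27 × 0.7 − 0.5 × 0.7²] = 4.87 mA.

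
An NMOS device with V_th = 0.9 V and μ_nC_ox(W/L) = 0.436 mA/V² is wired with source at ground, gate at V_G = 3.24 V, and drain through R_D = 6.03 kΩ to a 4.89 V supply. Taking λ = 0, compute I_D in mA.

I_D = 0.678 mA

V_GS = V_G = 3.24 V, so V_ov = 3.24 − 0.9 = 2.34 V.
Assume saturation: I_D = ½ k_n V_ov² = 0.5 × 0.436 × 2.34² = 1.19 mA, giving V_DS = V_DD − I_D R_D = 4.89 − 1.19 × 6.03 = -2.31 V.
But -2.31 V < V_ov = 2.34 V, so the device is actually in triode.
In triode I_D = k_n[V_ov V_DS − ½ V_DS²] and I_D = (V_DD − V_DS)/R_D. Equating: 1.31 V_DS² − 7.152 V_DS + 4.89 = 0, giving V_DS = 0.802 V (the root below V_ov).
I_D = (4.89 − 0.802) / 6.03 = 0.678 mA.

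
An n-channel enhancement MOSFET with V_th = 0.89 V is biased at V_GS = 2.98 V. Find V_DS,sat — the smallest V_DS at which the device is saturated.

V_DS,sat = 2.09 V

The boundary between triode and saturation is V_DS = V_GS − V_th = V_ov.
V_ov = 2.98 − 0.89 = 2.09 V.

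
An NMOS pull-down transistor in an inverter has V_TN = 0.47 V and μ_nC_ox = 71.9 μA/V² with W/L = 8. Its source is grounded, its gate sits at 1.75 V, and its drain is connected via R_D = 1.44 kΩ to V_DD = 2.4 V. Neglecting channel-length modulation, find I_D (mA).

I_D = 0.471 mA

V_GS = V_G = 1.75 V, so V_ov = 1.75 − 0.47 = 1.28 V.
k_n = μ_nC_ox · (W/L) = 0.5752 mA/V².
Assume saturation: I_D = ½ k_n V_ov² = 0.5 × 0.5752 × 1.28² = 0.471 mA, giving V_DS = V_DD − I_D R_D = 2.4 − 0.471 × 1.44 = 1.72 V.
V_DS = 1.72 V ≥ V_ov = 1.28 V, confirming saturation.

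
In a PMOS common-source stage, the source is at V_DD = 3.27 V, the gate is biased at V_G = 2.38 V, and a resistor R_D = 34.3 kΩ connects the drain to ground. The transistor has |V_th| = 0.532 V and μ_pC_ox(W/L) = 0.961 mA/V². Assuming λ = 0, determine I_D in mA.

I_D = 0.0616 mA

V_SG = V_DD − V_G = 3.27 − 2.38 = 0.89 V, so V_ov = 0.89 − 0.532 = 0.358 V.
Assume saturation: I_D = ½ k_p V_ov² = 0.5 × 0.961 × 0.358² = 0.0616 mA, giving V_SD = V_DD − I_D R_D = 3.27 − 0.0616 × 34.3 = 1.16 V.
V_SD = 1.16 V ≥ V_ov = 0.358 V, confirming saturation.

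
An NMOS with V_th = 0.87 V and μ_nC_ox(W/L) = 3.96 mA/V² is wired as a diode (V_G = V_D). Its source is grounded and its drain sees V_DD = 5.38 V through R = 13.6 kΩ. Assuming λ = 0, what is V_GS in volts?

V_GS = 1.26 V

With gate tied to drain, V_GS = V_DS ≥ V_GS − V_th, so the device is in saturation.
KCL at the drain: ½ k_n (V_GS − V_th)² = (V_DD − V_GS)/R.
Let x = V_GS − 0.87. Then 26.9 x² + x − 4.51 = 0, giving x = 0.391 V (positive root), so V_GS = 1.26 V.
I_D = (V_DD − V_GS)/R = (5.38 − 1.26) / 13.6 = 0.303 mA.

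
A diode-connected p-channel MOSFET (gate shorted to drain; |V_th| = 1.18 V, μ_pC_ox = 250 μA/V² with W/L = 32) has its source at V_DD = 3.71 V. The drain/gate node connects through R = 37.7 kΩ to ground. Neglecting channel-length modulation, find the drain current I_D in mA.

I_D = 0.0638 mA

With gate tied to drain, V_SG = V_SD ≥ V_SG − |V_th|, so the device is in saturation.
k_p = μ_pC_ox · (W/L) = 8 mA/V².
KCL at the drain: ½ k_p (V_SG − |V_th|)² = (V_DD − V_SG)/R.
Let x = V_SG − 1.18. Then 151 x² + x − 2.53 = 0, giving x = 0.126 V (positive root), so V_SG = 1.31 V.
I_D = (V_DD − V_SG)/R = (3.71 − 1.31) / 37.7 = 0.0638 mA.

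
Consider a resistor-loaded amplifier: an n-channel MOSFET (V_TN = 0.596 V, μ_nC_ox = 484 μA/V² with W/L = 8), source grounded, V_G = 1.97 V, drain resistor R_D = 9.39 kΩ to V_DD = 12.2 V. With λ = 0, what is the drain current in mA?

I_D = 1.27 mA

V_GS = V_G = 1.97 V, so V_ov = 1.97 − 0.596 = 1.37 V.
k_n = μ_nC_ox · (W/L) = 3.872 mA/V².
Assume saturation: I_D = ½ k_n V_ov² = 0.5 × 3.872 × 1.37² = 3.65 mA, giving V_DS = V_DD − I_D R_D = 12.2 − 3.65 × 9.39 = -22.1 V.
But -22.1 V < V_ov = 1.37 V, so the device is actually in triode.
In triode I_D = k_n[V_ov V_DS − ½ V_DS²] and I_D = (V_DD − V_DS)/R_D. Equating: 18.2 V_DS² − 50.96 V_DS + 12.2 = 0, giving V_DS = 0.264 V (the root below V_ov).
I_D = (12.2 − 0.264) / 9.39 = 1.27 mA.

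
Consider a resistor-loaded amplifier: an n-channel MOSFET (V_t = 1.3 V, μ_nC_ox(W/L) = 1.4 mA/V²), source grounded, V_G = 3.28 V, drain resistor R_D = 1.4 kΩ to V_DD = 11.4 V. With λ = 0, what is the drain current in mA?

I_D = 2.74 mA

V_GS = V_G = 3.28 V, so V_ov = 3.28 − 1.3 = 1.98 V.
Assume saturation: I_D = ½ k_n V_ov² = 0.5 × 1.4 × 1.98² = 2.74 mA, giving V_DS = V_DD − I_D R_D = 11.4 − 2.74 × 1.4 = 7.56 V.
V_DS = 7.56 V ≥ V_ov = 1.98 V, confirming saturation.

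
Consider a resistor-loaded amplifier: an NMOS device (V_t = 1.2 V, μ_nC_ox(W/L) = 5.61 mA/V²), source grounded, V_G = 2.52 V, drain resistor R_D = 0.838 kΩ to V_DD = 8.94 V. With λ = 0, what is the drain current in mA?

V_GS = V_G = 2.52 V, so V_ov = 2.52 − 1.2 = 1.32 V.
Assume saturation: I_D = ½ k_n V_ov² = 0.5 × 5.61 × 1.32² = 4.89 mA, giving V_DS = V_DD − I_D R_D = 8.94 − 4.89 × 0.838 = 4.84 V.
V_DS = 4.84 V ≥ V_ov = 1.32 V, confirming saturation.

I_D = 4.89 mA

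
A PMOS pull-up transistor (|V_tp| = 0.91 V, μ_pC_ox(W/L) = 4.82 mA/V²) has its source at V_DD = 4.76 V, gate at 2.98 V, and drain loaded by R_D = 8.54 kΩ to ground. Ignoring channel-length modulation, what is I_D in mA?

V_SG = V_DD − V_G = 4.76 − 2.98 = 1.78 V, so V_ov = 1.78 − 0.91 = 0.87 V.
Assume saturation: I_D = ½ k_p V_ov² = 0.5 × 4.82 × 0.87² = 1.82 mA, giving V_SD = V_DD − I_D R_D = 4.76 − 1.82 × 8.54 = -10.8 V.
But -10.8 V < V_ov = 0.87 V, so the device is actually in triode.
In triode I_D = k_p[V_ov V_SD − ½ V_SD²] and I_D = (V_DD − V_SD)/R_D. Equating: 20.6 V_SD² − 36.81 V_SD + 4.76 = 0, giving V_SD = 0.14 V (the root below V_ov).
I_D = (4.76 − 0.14) / 8.54 = 0.541 mA.

I_D = 0.541 mA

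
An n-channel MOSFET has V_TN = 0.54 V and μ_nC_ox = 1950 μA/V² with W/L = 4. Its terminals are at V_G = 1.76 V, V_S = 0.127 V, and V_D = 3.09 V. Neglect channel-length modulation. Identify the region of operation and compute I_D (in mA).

V_GS = V_G − V_S = 1.76 − 0.127 = 1.63 V; V_DS = V_D − V_S = 3.09 − 0.127 = 2.96 V.
k_n = μ_nC_ox · (W/L) = 7.8 mA/V².
V_ov = V_GS − V_TN = 1.63 − 0.54 = 1.09 V.
Since V_DS = 2.96 V ≥ V_ov = 1.09 V, the device is in saturation.
I_D = ½ k_n V_ov² = 0.5 × 7.8 × 1.09² = 4.66 mA.

Saturation; I_D = 4.66 mA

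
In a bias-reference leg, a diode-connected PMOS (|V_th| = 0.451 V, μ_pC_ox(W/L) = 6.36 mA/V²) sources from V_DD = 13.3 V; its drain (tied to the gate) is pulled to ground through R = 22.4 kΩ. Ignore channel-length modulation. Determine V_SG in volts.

With gate tied to drain, V_SG = V_SD ≥ V_SG − |V_th|, so the device is in saturation.
KCL at the drain: ½ k_p (V_SG − |V_th|)² = (V_DD − V_SG)/R.
Let x = V_SG − 0.451. Then 71.2 x² + x − 12.85 = 0, giving x = 0.418 V (positive root), so V_SG = 0.869 V.
I_D = (V_DD − V_SG)/R = (13.3 − 0.869) / 22.4 = 0.555 mA.

V_SG = 0.869 V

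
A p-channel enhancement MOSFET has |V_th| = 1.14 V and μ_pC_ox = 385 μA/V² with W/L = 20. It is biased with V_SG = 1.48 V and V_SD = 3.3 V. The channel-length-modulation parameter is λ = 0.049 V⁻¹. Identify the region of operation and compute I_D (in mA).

k_p = μ_pC_ox · (W/L) = 7.7 mA/V².
V_ov = V_SG − |V_th| = 1.48 − 1.14 = 0.34 V.
Since V_SD = 3.3 V ≥ V_ov = 0.34 V, the device is in saturation.
I_D = ½ k_p V_ov² (1 + λ V_SD) = 0.5 × 7.7 × 0.34² × (1 + 0.049 × 3.3) = 0.517 mA.

Saturation; I_D = 0.517 mA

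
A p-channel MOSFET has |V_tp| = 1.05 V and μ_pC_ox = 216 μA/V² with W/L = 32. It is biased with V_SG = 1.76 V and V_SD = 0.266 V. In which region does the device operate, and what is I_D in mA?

k_p = μ_pC_ox · (W/L) = 6.912 mA/V².
V_ov = V_SG − |V_tp| = 1.76 − 1.05 = 0.71 V.
Since V_SD = 0.266 V < V_ov = 0.71 V, the device is in the triode region.
I_D = k_p [V_ov · V_SD − ½ V_SD²] = 6.912 × [0.71 × 0.266 − 0.5 × 0.266²] = 1.06 mA.

Triode; I_D = 1.06 mA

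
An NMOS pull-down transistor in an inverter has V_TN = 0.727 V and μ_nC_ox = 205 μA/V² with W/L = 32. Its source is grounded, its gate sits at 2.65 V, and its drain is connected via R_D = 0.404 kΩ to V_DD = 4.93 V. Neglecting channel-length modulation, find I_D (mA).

V_GS = V_G = 2.65 V, so V_ov = 2.65 − 0.727 = 1.92 V.
k_n = μ_nC_ox · (W/L) = 6.56 mA/V².
Assume saturation: I_D = ½ k_n V_ov² = 0.5 × 6.56 × 1.92² = 12.1 mA, giving V_DS = V_DD − I_D R_D = 4.93 − 12.1 × 0.404 = 0.0298 V.
But 0.0298 V < V_ov = 1.92 V, so the device is actually in triode.
In triode I_D = k_n[V_ov V_DS − ½ V_DS²] and I_D = (V_DD − V_DS)/R_D. Equating: 1.33 V_DS² − 6.096 V_DS + 4.93 = 0, giving V_DS = 1.05 V (the root below V_ov).
I_D = (4.93 − 1.05) / 0.404 = 9.61 mA.

I_D = 9.61 mA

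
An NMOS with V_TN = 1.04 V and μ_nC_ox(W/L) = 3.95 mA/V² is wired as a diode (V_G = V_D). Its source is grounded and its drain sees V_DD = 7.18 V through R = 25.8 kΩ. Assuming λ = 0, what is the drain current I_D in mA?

With gate tied to drain, V_GS = V_DS ≥ V_GS − V_TN, so the device is in saturation.
KCL at the drain: ½ k_n (V_GS − V_TN)² = (V_DD − V_GS)/R.
Let x = V_GS − 1.04. Then 51 x² + x − 6.14 = 0, giving x = 0.337 V (positive root), so V_GS = 1.38 V.
I_D = (V_DD − V_GS)/R = (7.18 − 1.38) / 25.8 = 0.225 mA.

I_D = 0.225 mA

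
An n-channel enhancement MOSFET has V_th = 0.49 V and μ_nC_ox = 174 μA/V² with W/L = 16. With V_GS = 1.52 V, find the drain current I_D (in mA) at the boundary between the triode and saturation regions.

I_D = 1.48 mA

At the boundary V_DS = V_ov = V_GS − V_th = 1.52 − 0.49 = 1.03 V.
k_n = μ_nC_ox · (W/L) = 2.784 mA/V².
I_D = ½ k_n V_ov² = 0.5 × 2.784 × 1.03² = 1.48 mA.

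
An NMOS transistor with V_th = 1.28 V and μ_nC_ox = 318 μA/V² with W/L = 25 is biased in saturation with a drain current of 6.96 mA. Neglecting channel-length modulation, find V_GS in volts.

k_n = μ_nC_ox · (W/L) = 7.95 mA/V².
In saturation I_D = ½ k_n (V_GS − V_th)², so V_GS − V_th = √(2 I_D / k_n) = √(2 × 6.96 / 7.95) = 1.32 V.
V_GS = 1.28 + 1.32 = 2.6 V.

V_GS = 2.60 V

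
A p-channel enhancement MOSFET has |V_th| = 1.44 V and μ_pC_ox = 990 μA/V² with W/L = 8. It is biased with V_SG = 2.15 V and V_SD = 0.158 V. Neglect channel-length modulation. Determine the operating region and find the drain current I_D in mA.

k_p = μ_pC_ox · (W/L) = 7.92 mA/V².
V_ov = V_SG − |V_th| = 2.15 − 1.44 = 0.71 V.
Since V_SD = 0.158 V < V_ov = 0.71 V, the device is in the triode region.
I_D = k_p [V_ov · V_SD − ½ V_SD²] = 7.92 × [0.71 × 0.158 − 0.5 × 0.158²] = 0.79 mA.

Triode; I_D = 0.790 mA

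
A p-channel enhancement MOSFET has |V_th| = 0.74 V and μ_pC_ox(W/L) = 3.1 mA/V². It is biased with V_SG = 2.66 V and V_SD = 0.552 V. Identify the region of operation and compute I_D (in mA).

Triode; I_D = 2.81 mA

V_ov = V_SG − |V_th| = 2.66 − 0.74 = 1.92 V.
Since V_SD = 0.552 V < V_ov = 1.92 V, the device is in the triode region.
I_D = k_p [V_ov · V_SD − ½ V_SD²] = 3.1 × [1.92 × 0.552 − 0.5 × 0.552²] = 2.81 mA.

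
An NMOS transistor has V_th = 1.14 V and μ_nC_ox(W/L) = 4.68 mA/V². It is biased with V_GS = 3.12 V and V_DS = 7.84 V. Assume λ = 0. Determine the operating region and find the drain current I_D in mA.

Saturation; I_D = 9.17 mA

V_ov = V_GS − V_th = 3.12 − 1.14 = 1.98 V.
Since V_DS = 7.84 V ≥ V_ov = 1.98 V, the device is in saturation.
I_D = ½ k_n V_ov² = 0.5 × 4.68 × 1.98² = 9.17 mA.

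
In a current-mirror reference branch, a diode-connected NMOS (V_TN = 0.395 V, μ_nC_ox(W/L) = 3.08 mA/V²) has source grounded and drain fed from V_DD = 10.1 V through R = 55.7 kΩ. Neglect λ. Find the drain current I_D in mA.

I_D = 0.168 mA

With gate tied to drain, V_GS = V_DS ≥ V_GS − V_TN, so the device is in saturation.
KCL at the drain: ½ k_n (V_GS − V_TN)² = (V_DD − V_GS)/R.
Let x = V_GS − 0.395. Then 85.8 x² + x − 9.705 = 0, giving x = 0.331 V (positive root), so V_GS = 0.726 V.
I_D = (V_DD − V_GS)/R = (10.1 − 0.726) / 55.7 = 0.168 mA.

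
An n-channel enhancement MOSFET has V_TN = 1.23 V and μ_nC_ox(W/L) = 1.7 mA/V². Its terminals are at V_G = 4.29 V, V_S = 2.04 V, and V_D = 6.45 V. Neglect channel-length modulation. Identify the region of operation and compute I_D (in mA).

Saturation; I_D = 0.884 mA

V_GS = V_G − V_S = 4.29 − 2.04 = 2.25 V; V_DS = V_D − V_S = 6.45 − 2.04 = 4.41 V.
V_ov = V_GS − V_TN = 2.25 − 1.23 = 1.02 V.
Since V_DS = 4.41 V ≥ V_ov = 1.02 V, the device is in saturation.
I_D = ½ k_n V_ov² = 0.5 × 1.7 × 1.02² = 0.884 mA.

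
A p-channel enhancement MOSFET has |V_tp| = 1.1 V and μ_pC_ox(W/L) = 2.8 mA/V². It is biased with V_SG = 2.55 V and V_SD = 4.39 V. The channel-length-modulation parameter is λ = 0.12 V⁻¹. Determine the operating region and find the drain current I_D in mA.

V_ov = V_SG − |V_tp| = 2.55 − 1.1 = 1.45 V.
Since V_SD = 4.39 V ≥ V_ov = 1.45 V, the device is in saturation.
I_D = ½ k_p V_ov² (1 + λ V_SD) = 0.5 × 2.8 × 1.45² × (1 + 0.12 × 4.39) = 4.49 mA.

Saturation; I_D = 4.49 mA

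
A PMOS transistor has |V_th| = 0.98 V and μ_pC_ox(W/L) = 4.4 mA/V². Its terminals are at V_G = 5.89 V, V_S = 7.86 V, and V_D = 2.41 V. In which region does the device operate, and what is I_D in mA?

V_SG = V_S − V_G = 7.86 − 5.89 = 1.97 V; V_SD = V_S − V_D = 7.86 − 2.41 = 5.45 V.
V_ov = V_SG − |V_th| = 1.97 − 0.98 = 0.99 V.
Since V_SD = 5.45 V ≥ V_ov = 0.99 V, the device is in saturation.
I_D = ½ k_p V_ov² = 0.5 × 4.4 × 0.99² = 2.16 mA.

Saturation; I_D = 2.16 mA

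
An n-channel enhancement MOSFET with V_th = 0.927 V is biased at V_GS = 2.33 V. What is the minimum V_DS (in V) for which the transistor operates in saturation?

V_DS,sat = 1.40 V

The boundary between triode and saturation is V_DS = V_GS − V_th = V_ov.
V_ov = 2.33 − 0.927 = 1.4 V.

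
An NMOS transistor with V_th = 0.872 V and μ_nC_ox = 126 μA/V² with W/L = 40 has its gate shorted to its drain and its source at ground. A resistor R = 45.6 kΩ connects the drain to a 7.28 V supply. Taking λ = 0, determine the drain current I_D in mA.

I_D = 0.135 mA

With gate tied to drain, V_GS = V_DS ≥ V_GS − V_th, so the device is in saturation.
k_n = μ_nC_ox · (W/L) = 5.04 mA/V².
KCL at the drain: ½ k_n (V_GS − V_th)² = (V_DD − V_GS)/R.
Let x = V_GS − 0.872. Then 115 x² + x − 6.408 = 0, giving x = 0.232 V (positive root), so V_GS = 1.1 V.
I_D = (V_DD − V_GS)/R = (7.28 − 1.1) / 45.6 = 0.135 mA.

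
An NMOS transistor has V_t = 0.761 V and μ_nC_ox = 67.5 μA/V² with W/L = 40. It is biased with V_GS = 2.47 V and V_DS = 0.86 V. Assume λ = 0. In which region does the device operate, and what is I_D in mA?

k_n = μ_nC_ox · (W/L) = 2.7 mA/V².
V_ov = V_GS − V_t = 2.47 − 0.761 = 1.71 V.
Since V_DS = 0.86 V < V_ov = 1.71 V, the device is in the triode region.
I_D = k_n [V_ov · V_DS − ½ V_DS²] = 2.7 × [1.71 × 0.86 − 0.5 × 0.86²] = 2.97 mA.

Triode; I_D = 2.97 mA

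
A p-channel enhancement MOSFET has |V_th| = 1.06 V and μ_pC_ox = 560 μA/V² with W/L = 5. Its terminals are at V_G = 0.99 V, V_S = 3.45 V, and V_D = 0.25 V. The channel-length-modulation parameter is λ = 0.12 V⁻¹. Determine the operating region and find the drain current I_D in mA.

Saturation; I_D = 3.80 mA

V_SG = V_S − V_G = 3.45 − 0.99 = 2.46 V; V_SD = V_S − V_D = 3.45 − 0.25 = 3.2 V.
k_p = μ_pC_ox · (W/L) = 2.8 mA/V².
V_ov = V_SG − |V_th| = 2.46 − 1.06 = 1.4 V.
Since V_SD = 3.2 V ≥ V_ov = 1.4 V, the device is in saturation.
I_D = ½ k_p V_ov² (1 + λ V_SD) = 0.5 × 2.8 × 1.4² × (1 + 0.12 × 3.2) = 3.8 mA.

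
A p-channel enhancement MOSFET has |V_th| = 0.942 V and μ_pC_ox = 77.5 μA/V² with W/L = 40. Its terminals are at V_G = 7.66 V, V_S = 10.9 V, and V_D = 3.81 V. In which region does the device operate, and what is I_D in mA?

V_SG = V_S − V_G = 10.9 − 7.66 = 3.24 V; V_SD = V_S − V_D = 10.9 − 3.81 = 7.09 V.
k_p = μ_pC_ox · (W/L) = 3.1 mA/V².
V_ov = V_SG − |V_th| = 3.24 − 0.942 = 2.3 V.
Since V_SD = 7.09 V ≥ V_ov = 2.3 V, the device is in saturation.
I_D = ½ k_p V_ov² = 0.5 × 3.1 × 2.3² = 8.19 mA.

Saturation; I_D = 8.19 mA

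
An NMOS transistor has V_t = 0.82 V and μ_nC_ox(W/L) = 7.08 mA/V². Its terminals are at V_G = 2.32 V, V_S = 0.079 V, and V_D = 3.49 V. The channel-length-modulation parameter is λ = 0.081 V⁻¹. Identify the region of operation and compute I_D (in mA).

V_GS = V_G − V_S = 2.32 − 0.079 = 2.24 V; V_DS = V_D − V_S = 3.49 − 0.079 = 3.41 V.
V_ov = V_GS − V_t = 2.24 − 0.82 = 1.42 V.
Since V_DS = 3.41 V ≥ V_ov = 1.42 V, the device is in saturation.
I_D = ½ k_n V_ov² (1 + λ V_DS) = 0.5 × 7.08 × 1.42² × (1 + 0.081 × 3.41) = 9.12 mA.

Saturation; I_D = 9.12 mA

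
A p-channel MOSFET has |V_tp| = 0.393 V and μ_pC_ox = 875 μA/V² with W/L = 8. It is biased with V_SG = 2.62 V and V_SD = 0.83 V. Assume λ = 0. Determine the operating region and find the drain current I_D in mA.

Triode; I_D = 10.5 mA

k_p = μ_pC_ox · (W/L) = 7 mA/V².
V_ov = V_SG − |V_tp| = 2.62 − 0.393 = 2.23 V.
Since V_SD = 0.83 V < V_ov = 2.23 V, the device is in the triode region.
I_D = k_p [V_ov · V_SD − ½ V_SD²] = 7 × [2.23 × 0.83 − 0.5 × 0.83²] = 10.5 mA.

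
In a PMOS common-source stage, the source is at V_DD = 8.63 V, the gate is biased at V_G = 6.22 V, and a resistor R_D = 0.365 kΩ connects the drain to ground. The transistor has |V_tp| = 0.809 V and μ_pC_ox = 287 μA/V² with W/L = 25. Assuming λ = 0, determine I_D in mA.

I_D = 9.20 mA

V_SG = V_DD − V_G = 8.63 − 6.22 = 2.41 V, so V_ov = 2.41 − 0.809 = 1.6 V.
k_p = μ_pC_ox · (W/L) = 7.175 mA/V².
Assume saturation: I_D = ½ k_p V_ov² = 0.5 × 7.175 × 1.6² = 9.2 mA, giving V_SD = V_DD − I_D R_D = 8.63 − 9.2 × 0.365 = 5.27 V.
V_SD = 5.27 V ≥ V_ov = 1.6 V, confirming saturation.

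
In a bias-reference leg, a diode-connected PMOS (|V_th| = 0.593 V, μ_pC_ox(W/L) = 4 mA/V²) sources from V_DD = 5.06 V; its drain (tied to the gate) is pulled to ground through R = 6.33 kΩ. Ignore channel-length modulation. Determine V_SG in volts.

V_SG = 1.15 V

With gate tied to drain, V_SG = V_SD ≥ V_SG − |V_th|, so the device is in saturation.
KCL at the drain: ½ k_p (V_SG − |V_th|)² = (V_DD − V_SG)/R.
Let x = V_SG − 0.593. Then 12.7 x² + x − 4.467 = 0, giving x = 0.556 V (positive root), so V_SG = 1.15 V.
I_D = (V_DD − V_SG)/R = (5.06 − 1.15) / 6.33 = 0.618 mA.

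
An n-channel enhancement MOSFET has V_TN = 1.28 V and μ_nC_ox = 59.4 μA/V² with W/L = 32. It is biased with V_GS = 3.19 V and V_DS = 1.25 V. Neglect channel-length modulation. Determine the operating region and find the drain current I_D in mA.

Triode; I_D = 3.05 mA

k_n = μ_nC_ox · (W/L) = 1.901 mA/V².
V_ov = V_GS − V_TN = 3.19 − 1.28 = 1.91 V.
Since V_DS = 1.25 V < V_ov = 1.91 V, the device is in the triode region.
I_D = k_n [V_ov · V_DS − ½ V_DS²] = 1.901 × [1.91 × 1.25 − 0.5 × 1.25²] = 3.05 mA.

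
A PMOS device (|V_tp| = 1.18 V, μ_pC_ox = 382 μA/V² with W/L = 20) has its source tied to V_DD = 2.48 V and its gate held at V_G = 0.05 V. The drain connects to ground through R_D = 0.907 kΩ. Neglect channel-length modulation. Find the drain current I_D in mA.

I_D = 2.42 mA

V_SG = V_DD − V_G = 2.48 − 0.05 = 2.43 V, so V_ov = 2.43 − 1.18 = 1.25 V.
k_p = μ_pC_ox · (W/L) = 7.64 mA/V².
Assume saturation: I_D = ½ k_p V_ov² = 0.5 × 7.64 × 1.25² = 5.97 mA, giving V_SD = V_DD − I_D R_D = 2.48 − 5.97 × 0.907 = -2.93 V.
But -2.93 V < V_ov = 1.25 V, so the device is actually in triode.
In triode I_D = k_p[V_ov V_SD − ½ V_SD²] and I_D = (V_DD − V_SD)/R_D. Equating: 3.46 V_SD² − 9.662 V_SD + 2.48 = 0, giving V_SD = 0.286 V (the root below V_ov).
I_D = (2.48 − 0.286) / 0.907 = 2.42 mA.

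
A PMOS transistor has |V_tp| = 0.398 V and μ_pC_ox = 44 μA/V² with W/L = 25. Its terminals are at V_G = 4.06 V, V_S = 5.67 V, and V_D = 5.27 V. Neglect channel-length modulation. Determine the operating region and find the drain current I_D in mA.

Triode; I_D = 0.445 mA

V_SG = V_S − V_G = 5.67 − 4.06 = 1.61 V; V_SD = V_S − V_D = 5.67 − 5.27 = 0.4 V.
k_p = μ_pC_ox · (W/L) = 1.1 mA/V².
V_ov = V_SG − |V_tp| = 1.61 − 0.398 = 1.21 V.
Since V_SD = 0.4 V < V_ov = 1.21 V, the device is in the triode region.
I_D = k_p [V_ov · V_SD − ½ V_SD²] = 1.1 × [1.21 × 0.4 − 0.5 × 0.4²] = 0.445 mA.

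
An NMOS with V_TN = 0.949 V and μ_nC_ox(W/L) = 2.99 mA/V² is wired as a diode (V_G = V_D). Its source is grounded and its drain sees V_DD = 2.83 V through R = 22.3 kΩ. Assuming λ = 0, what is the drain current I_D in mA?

With gate tied to drain, V_GS = V_DS ≥ V_GS − V_TN, so the device is in saturation.
KCL at the drain: ½ k_n (V_GS − V_TN)² = (V_DD − V_GS)/R.
Let x = V_GS − 0.949. Then 33.3 x² + x − 1.881 = 0, giving x = 0.223 V (positive root), so V_GS = 1.17 V.
I_D = (V_DD − V_GS)/R = (2.83 − 1.17) / 22.3 = 0.0743 mA.

I_D = 0.0743 mA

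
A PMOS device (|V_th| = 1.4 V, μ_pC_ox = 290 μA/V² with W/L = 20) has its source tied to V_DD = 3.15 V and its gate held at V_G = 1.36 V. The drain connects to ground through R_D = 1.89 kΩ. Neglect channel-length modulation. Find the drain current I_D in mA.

V_SG = V_DD − V_G = 3.15 − 1.36 = 1.79 V, so V_ov = 1.79 − 1.4 = 0.39 V.
k_p = μ_pC_ox · (W/L) = 5.8 mA/V².
Assume saturation: I_D = ½ k_p V_ov² = 0.5 × 5.8 × 0.39² = 0.441 mA, giving V_SD = V_DD − I_D R_D = 3.15 − 0.441 × 1.89 = 2.32 V.
V_SD = 2.32 V ≥ V_ov = 0.39 V, confirming saturation.

I_D = 0.441 mA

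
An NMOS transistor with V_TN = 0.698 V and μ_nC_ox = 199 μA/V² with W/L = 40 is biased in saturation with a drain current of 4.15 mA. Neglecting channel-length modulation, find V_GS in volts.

V_GS = 1.72 V

k_n = μ_nC_ox · (W/L) = 7.96 mA/V².
In saturation I_D = ½ k_n (V_GS − V_TN)², so V_GS − V_TN = √(2 I_D / k_n) = √(2 × 4.15 / 7.96) = 1.02 V.
V_GS = 0.698 + 1.02 = 1.72 V.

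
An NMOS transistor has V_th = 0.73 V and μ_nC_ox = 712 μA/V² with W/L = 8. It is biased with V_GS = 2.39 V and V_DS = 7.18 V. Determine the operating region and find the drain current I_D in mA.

Saturation; I_D = 7.85 mA

k_n = μ_nC_ox · (W/L) = 5.696 mA/V².
V_ov = V_GS − V_th = 2.39 − 0.73 = 1.66 V.
Since V_DS = 7.18 V ≥ V_ov = 1.66 V, the device is in saturation.
I_D = ½ k_n V_ov² = 0.5 × 5.696 × 1.66² = 7.85 mA.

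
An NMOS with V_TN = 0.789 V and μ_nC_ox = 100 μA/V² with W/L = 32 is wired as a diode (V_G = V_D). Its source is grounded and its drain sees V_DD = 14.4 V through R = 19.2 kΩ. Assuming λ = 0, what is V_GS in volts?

With gate tied to drain, V_GS = V_DS ≥ V_GS − V_TN, so the device is in saturation.
k_n = μ_nC_ox · (W/L) = 3.2 mA/V².
KCL at the drain: ½ k_n (V_GS − V_TN)² = (V_DD − V_GS)/R.
Let x = V_GS − 0.789. Then 30.7 x² + x − 13.61 = 0, giving x = 0.65 V (positive root), so V_GS = 1.44 V.
I_D = (V_DD − V_GS)/R = (14.4 − 1.44) / 19.2 = 0.675 mA.

V_GS = 1.44 V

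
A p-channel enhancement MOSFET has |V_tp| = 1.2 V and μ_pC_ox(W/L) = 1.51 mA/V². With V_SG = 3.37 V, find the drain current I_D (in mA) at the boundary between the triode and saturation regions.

I_D = 3.56 mA

At the boundary V_SD = V_ov = V_SG − |V_tp| = 3.37 − 1.2 = 2.17 V.
I_D = ½ k_p V_ov² = 0.5 × 1.51 × 2.17² = 3.56 mA.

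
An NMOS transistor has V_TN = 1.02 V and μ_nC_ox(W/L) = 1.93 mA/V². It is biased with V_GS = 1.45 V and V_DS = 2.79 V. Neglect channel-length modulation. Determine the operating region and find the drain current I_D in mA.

V_ov = V_GS − V_TN = 1.45 − 1.02 = 0.43 V.
Since V_DS = 2.79 V ≥ V_ov = 0.43 V, the device is in saturation.
I_D = ½ k_n V_ov² = 0.5 × 1.93 × 0.43² = 0.178 mA.

Saturation; I_D = 0.178 mA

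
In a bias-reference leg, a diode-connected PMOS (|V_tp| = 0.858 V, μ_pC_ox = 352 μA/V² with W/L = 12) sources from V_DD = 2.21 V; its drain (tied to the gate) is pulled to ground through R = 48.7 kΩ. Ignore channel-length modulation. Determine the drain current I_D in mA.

I_D = 0.0255 mA

With gate tied to drain, V_SG = V_SD ≥ V_SG − |V_tp|, so the device is in saturation.
k_p = μ_pC_ox · (W/L) = 4.224 mA/V².
KCL at the drain: ½ k_p (V_SG − |V_tp|)² = (V_DD − V_SG)/R.
Let x = V_SG − 0.858. Then 103 x² + x − 1.352 = 0, giving x = 0.11 V (positive root), so V_SG = 0.968 V.
I_D = (V_DD − V_SG)/R = (2.21 − 0.968) / 48.7 = 0.0255 mA.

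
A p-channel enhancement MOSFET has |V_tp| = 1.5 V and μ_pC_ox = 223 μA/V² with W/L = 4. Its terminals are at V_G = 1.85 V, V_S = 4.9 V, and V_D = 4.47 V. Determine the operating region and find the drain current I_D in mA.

Triode; I_D = 0.512 mA

V_SG = V_S − V_G = 4.9 − 1.85 = 3.05 V; V_SD = V_S − V_D = 4.9 − 4.47 = 0.43 V.
k_p = μ_pC_ox · (W/L) = 0.892 mA/V².
V_ov = V_SG − |V_tp| = 3.05 − 1.5 = 1.55 V.
Since V_SD = 0.43 V < V_ov = 1.55 V, the device is in the triode region.
I_D = k_p [V_ov · V_SD − ½ V_SD²] = 0.892 × [1.55 × 0.43 − 0.5 × 0.43²] = 0.512 mA.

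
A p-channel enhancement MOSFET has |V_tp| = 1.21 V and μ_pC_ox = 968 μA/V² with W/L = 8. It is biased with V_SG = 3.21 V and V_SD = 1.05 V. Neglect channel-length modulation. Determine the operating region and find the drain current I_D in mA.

k_p = μ_pC_ox · (W/L) = 7.744 mA/V².
V_ov = V_SG − |V_tp| = 3.21 − 1.21 = 2 V.
Since V_SD = 1.05 V < V_ov = 2 V, the device is in the triode region.
I_D = k_p [V_ov · V_SD − ½ V_SD²] = 7.744 × [2 × 1.05 − 0.5 × 1.05²] = 12 mA.

Triode; I_D = 12.0 mA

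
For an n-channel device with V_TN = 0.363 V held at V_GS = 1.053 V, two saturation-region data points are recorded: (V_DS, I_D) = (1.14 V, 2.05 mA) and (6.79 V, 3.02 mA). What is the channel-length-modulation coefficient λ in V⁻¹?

With V_GS fixed, I_D ∝ (1 + λ V_DS) in saturation, so I_D2/I_D1 = (1 + λ V_DS2)/(1 + λ V_DS1).
3.02/2.05 = 1.473 = (1 + 6.79 λ)/(1 + 1.14 λ).
Solving: λ (I_D1 V_DS2 − I_D2 V_DS1) = I_D2 − I_D1, so λ = (3.02 − 2.05) / (2.05 × 6.79 − 3.02 × 1.14) = 0.97 / 10.5 = 0.0926 V⁻¹.

λ = 0.0926 V⁻¹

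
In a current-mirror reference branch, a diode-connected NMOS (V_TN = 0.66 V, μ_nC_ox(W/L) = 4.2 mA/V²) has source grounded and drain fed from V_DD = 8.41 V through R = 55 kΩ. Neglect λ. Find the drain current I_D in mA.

I_D = 0.136 mA

With gate tied to drain, V_GS = V_DS ≥ V_GS − V_TN, so the device is in saturation.
KCL at the drain: ½ k_n (V_GS − V_TN)² = (V_DD − V_GS)/R.
Let x = V_GS − 0.66. Then 116 x² + x − 7.75 = 0, giving x = 0.255 V (positive root), so V_GS = 0.915 V.
I_D = (V_DD − V_GS)/R = (8.41 − 0.915) / 55 = 0.136 mA.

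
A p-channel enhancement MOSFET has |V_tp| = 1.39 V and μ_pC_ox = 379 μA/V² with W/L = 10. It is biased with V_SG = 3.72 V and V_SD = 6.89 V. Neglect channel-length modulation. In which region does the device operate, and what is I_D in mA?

k_p = μ_pC_ox · (W/L) = 3.79 mA/V².
V_ov = V_SG − |V_tp| = 3.72 − 1.39 = 2.33 V.
Since V_SD = 6.89 V ≥ V_ov = 2.33 V, the device is in saturation.
I_D = ½ k_p V_ov² = 0.5 × 3.79 × 2.33² = 10.3 mA.

Saturation; I_D = 10.3 mA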